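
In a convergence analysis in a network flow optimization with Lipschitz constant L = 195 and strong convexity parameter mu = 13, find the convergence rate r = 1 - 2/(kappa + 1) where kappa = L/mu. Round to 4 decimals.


Step 1: Compute the condition number.
kappa = L/mu = 195/13 = 15.0
Step 2: Compute the convergence rate.
r = 1 - 2/(kappa + 1) = 1 - 2*mu/(L + mu) = (L - mu)/(L + mu) = 182/208 = 0.875


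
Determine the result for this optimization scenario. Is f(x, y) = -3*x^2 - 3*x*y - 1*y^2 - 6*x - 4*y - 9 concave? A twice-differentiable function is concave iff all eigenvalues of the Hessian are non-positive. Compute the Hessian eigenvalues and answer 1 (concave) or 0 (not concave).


The Hessian of f(x,y) = -3*x^2 - 3*x*y - 1*y^2 - 6*x - 4*y - 9 is:
H = [[-6, -3], [-3, -2]]
Trace = -6 - 2 = -8
Determinant = -6*-2 - (-3)^2 = 3
Discriminant = (-8)^2 - 4*3 = 52.0
Eigenvalues: lambda_1 = -7.6056, lambda_2 = -0.3944
The function is concave.

1


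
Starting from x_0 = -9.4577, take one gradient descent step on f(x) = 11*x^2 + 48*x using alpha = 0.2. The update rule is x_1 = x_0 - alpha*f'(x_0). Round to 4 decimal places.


We compute the gradient at x_0 and apply the update.
f'(x) = 22*x + 48
f'(-9.4577) = 22*-9.4577 + 48 = -160.0694
x_1 = -9.4577 - 0.2*-160.0694 = 22.5562


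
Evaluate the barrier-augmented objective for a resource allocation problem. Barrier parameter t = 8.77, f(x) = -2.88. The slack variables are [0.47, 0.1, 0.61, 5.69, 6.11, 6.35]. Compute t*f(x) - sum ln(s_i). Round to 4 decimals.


Step 1: Compute log-barrier.
ln values: [-0.755, -2.3026, -0.4943, 1.7387, 1.8099, 1.8485]
phi = -(-0.755 - 2.3026 - 0.4943 + 1.7387 + 1.8099 + 1.8485) = -1.8452
Step 2: Compute augmented objective.
t*f(x) = 8.77*-2.88 = -25.2576
Total = -25.2576 - 1.8452 = -27.1028


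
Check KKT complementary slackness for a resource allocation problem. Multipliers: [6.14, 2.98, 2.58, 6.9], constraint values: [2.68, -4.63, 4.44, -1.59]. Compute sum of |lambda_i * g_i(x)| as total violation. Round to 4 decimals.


KKT complementary slackness check:
lambda_1 * g_1 = 6.14 * 2.68 = 16.4552
lambda_2 * g_2 = 2.98 * -4.63 = -13.7974
lambda_3 * g_3 = 2.58 * 4.44 = 11.4552
lambda_4 * g_4 = 6.9 * -1.59 = -10.971
Total violation = 16.4552 + 13.7974 + 11.4552 + 10.971 = 52.6788


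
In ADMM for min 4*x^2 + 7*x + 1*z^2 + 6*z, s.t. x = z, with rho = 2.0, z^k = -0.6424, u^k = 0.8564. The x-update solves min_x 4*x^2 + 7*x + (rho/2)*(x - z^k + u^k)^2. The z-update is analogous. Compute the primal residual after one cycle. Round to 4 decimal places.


ADMM iteration with rho = 2.0, z^k = -0.6424, u^k = 0.8564
Step 1: x-update.
Minimize 4*x^2 + 7*x + (2.0/2)*(x + 0.6424 + 0.8564)^2
FOC: (2*4 + 2.0)*x = -7 + 2.0*(-0.6424 - 0.8564)
x^{k+1} = -0.9998
Step 2: z-update.
Minimize 1*z^2 + 6*z + (2.0/2)*(-0.9998 - z + 0.8564)^2
FOC: (2*1 + 2.0)*z = -6 + 2.0*(-0.9998 + 0.8564)
z^{k+1} = -1.5717
Step 3: u-update.
u^{k+1} = 0.8564 - 0.9998 + 1.5717 = 1.4283
Step 4: Primal residual = |-0.9998 + 1.5717| = 0.5719


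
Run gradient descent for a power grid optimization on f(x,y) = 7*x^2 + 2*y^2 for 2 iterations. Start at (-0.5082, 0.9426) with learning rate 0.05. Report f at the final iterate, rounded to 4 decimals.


Gradient descent on f(x,y) = 7*x^2 + 2*y^2.
Starting point: (-0.5082, 0.9426), alpha = 0.05
Step 1: grad_x = 2*7*-0.5082 = -7.1148, grad_y = 2*2*0.9426 = 3.7704
  x_1 = -0.5082 - 0.05*-7.1148 = -0.1525
  y_1 = 0.9426 - 0.05*3.7704 = 0.7541
Step 2: grad_x = 2*7*-0.1525 = -2.1344, grad_y = 2*2*0.7541 = 3.0163
  x_2 = -0.1525 - 0.05*-2.1344 = -0.0457
  y_2 = 0.7541 - 0.05*3.0163 = 0.6033
f(-0.0457, 0.6033) = 7*(-0.0457)^2 + 2*0.6033^2 = 0.7425


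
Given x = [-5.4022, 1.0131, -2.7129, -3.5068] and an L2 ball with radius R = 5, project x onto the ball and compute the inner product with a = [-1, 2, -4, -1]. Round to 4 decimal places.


Step 1: Compute ||x|| (intermediates to 6 decimals).
||x|| = sqrt((-5.4022)^2 + 1.0131^2 + (-2.7129)^2 + (-3.5068)^2) = 7.0617
Step 2: Project.
Since ||x|| > R, scale = R/||x|| = 5/7.0617 = 0.708045, proj(x) = scale * x
proj(x) = [-3.825001, 0.71732, -1.920855, -2.482972]
Step 3: Dot product.
a^T * proj(x) = -1*(-3.825001) + 2*0.71732 - 4*(-1.920855) - 1*(-2.482972) = 15.426


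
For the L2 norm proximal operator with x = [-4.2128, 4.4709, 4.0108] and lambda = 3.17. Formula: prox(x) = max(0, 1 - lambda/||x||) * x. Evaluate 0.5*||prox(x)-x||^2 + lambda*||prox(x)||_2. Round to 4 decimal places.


Step 1: Compute ||x||.
||x|| = 7.3364
Step 2: Compute scaling factor.
scale = max(0, 1 - 3.17/7.3364) = 0.5679
Step 3: prox(x) = [-2.3925, 2.5391, 2.2778]
||prox(x)|| = 4.1664
Step 4: Proximal objective.
0.5*||prox-x||^2 = 5.0245
lambda*||prox|| = 13.2075
Total = 18.232


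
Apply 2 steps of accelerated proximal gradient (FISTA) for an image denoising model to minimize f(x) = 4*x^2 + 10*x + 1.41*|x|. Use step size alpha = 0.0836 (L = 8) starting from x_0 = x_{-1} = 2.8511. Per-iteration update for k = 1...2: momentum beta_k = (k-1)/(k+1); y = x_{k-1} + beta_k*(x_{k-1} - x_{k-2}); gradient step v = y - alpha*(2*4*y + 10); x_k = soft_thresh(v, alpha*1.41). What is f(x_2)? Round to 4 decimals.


FISTA on f(x) = 4*x^2 + 10*x + 1.41*|x|
L = 8, alpha = 0.0836
Iteration 1: beta = 0.0, y = 2.8511 + 0.0*(2.8511 - 2.8511) = 2.8511
  grad(y) = 32.8088, v = y - alpha*grad = 0.1083
  prox(v) = soft_thresh(0.1083, 0.1179) = 0.0
Iteration 2: beta = 0.3333, y = 0.0 + 0.3333*(0.0 - 2.8511) = -0.9504
  grad(y) = 2.3971, v = y - alpha*grad = -1.1508
  prox(v) = soft_thresh(-1.1508, 0.1179) = -1.0329
f(x_2) = 4*(-1.0329)^2 + 10*(-1.0329) + 1.41*|-1.0329| = -4.6051


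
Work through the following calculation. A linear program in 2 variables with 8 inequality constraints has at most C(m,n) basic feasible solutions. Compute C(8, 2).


Each vertex corresponds to some choice of n active constraints out of m, so the number of vertices is at most C(m, n) = m! / (n!(m-n)!).
m = 8, n = 2
Numerator: 8 * 7
Denominator: 2! = 2
C(8, 2) = 28


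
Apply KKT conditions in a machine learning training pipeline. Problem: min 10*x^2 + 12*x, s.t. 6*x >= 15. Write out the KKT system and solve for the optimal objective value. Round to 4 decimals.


Step 1: Try lambda = 0 (constraint inactive).
x_unc = -12/(2*10) = -0.6
Check: 6*-0.6 = -3.6 < 15 -- violated!
Step 2: Constraint must be active: 6*x = 15
x* = 15/6 = 2.5
lambda = (2*10*2.5 + 12)/6 = 10.3333
Step 3: Compute optimal value.
f(x*) = 10*2.5^2 + 12*2.5 = 92.5


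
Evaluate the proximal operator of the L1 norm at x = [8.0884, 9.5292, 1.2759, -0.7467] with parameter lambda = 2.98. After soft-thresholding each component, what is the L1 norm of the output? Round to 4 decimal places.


Soft-thresholding with lambda = 2.98:
prox(8.0884) = sign(8.0884)*max(|8.0884| - 2.98, 0) = 5.1084
prox(9.5292) = sign(9.5292)*max(|9.5292| - 2.98, 0) = 6.5492
prox(1.2759) = sign(1.2759)*max(|1.2759| - 2.98, 0) = 0.0
prox(-0.7467) = sign(-0.7467)*max(|-0.7467| - 2.98, 0) = 0.0
prox(x) = [5.1084, 6.5492, 0.0, 0.0]
||prox(x)||_1 = 5.1084 + 6.5492 + 0.0 + 0.0 = 11.6576


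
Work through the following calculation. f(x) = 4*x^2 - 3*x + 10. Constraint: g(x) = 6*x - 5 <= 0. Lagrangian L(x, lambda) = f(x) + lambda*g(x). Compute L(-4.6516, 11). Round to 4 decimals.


Step 1: Evaluate f(x).
f(-4.6516) = 4*(-4.6516)^2 - 3*(-4.6516) + 10 = 110.5043
Step 2: Evaluate g(x).
g(-4.6516) = 6*-4.6516 - 5 = -32.9096
Step 3: Compute Lagrangian.
L = 110.5043 + 11*-32.9096 = -251.5013


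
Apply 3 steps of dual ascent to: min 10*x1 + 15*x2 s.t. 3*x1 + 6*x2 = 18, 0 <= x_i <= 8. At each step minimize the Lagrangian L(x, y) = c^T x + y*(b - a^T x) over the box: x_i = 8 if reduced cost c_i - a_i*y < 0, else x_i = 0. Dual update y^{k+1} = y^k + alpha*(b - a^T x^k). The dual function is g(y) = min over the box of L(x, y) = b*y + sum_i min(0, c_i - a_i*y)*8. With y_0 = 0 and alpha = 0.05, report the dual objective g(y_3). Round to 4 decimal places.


Dual ascent for LP: min 10*x1 + 15*x2, 3*x1 + 6*x2 = 18, 0 <= x_i <= 8
Step 1: y^k = 0.0, reduced costs: (10.0, 15.0)
  x^k = (0.0, 0.0), subgradient = b - a^T x = 18.0
  y^{k+1} = 0.0 + 0.05*18.0 = 0.9
Step 2: y^k = 0.9, reduced costs: (7.3, 9.6)
  x^k = (0.0, 0.0), subgradient = b - a^T x = 18.0
  y^{k+1} = 0.9 + 0.05*18.0 = 1.8
Step 3: y^k = 1.8, reduced costs: (4.6, 4.2)
  x^k = (0.0, 0.0), subgradient = b - a^T x = 18.0
  y^{k+1} = 1.8 + 0.05*18.0 = 2.7
Dual objective at y_3 = 2.7: reduced costs (1.9, -1.2), box minimizer x = (0.0, 8.0)
g(y_3) = b*y + (c1 - a1*y)*x1 + (c2 - a2*y)*x2 = 18*2.7 + 1.9*0.0 + (-1.2)*8.0 = 48.6 + 0.0 - 9.6 = 39.0


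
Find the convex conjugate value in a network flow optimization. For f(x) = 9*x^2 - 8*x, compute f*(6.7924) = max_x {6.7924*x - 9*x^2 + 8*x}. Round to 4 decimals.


f*(y) = sup_x {y*x - a*x^2 - b*x} = sup_x {(y-b)*x - a*x^2}
FOC: (y - b) - 2a*x = 0 => x* = (y - b)/(2a)
x* = (6.7924 + 8)/(2*9) = 0.8218
f*(6.7924) = (y-b)^2/(4a) = (6.7924 + 8)^2/(4*9)
= 218.8151/36 = 6.0782


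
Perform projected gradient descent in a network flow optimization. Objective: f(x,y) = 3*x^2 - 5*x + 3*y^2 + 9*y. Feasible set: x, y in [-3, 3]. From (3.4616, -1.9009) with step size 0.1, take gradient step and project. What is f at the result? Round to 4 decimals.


Step 1: Compute gradient at (3.4616, -1.9009).
grad_x = 2*3*3.4616 - 5 = 15.7696
grad_y = 2*3*-1.9009 + 9 = -2.4054
Step 2: Gradient step.
x_raw = 3.4616 - 0.1*15.7696 = 1.8846
y_raw = -1.9009 - 0.1*-2.4054 = -1.6604
Step 3: Project onto [-3, 3].
x_proj = clip(1.8846) = 1.8846
y_proj = clip(-1.6604) = -1.6604
Step 4: Evaluate f.
f(1.8846, -1.6604) = -5.4405


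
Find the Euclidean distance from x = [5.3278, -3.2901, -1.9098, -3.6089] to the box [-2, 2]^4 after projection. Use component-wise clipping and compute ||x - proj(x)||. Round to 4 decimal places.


Project each component onto [-2, 2].
clip(5.3278) = 2.0, clip(-3.2901) = -2.0, clip(-1.9098) = -1.9098, clip(-3.6089) = -2.0
Projection = [2.0, -2.0, -1.9098, -2.0]
Squared diffs: [11.0743, 1.6644, 0.0, 2.5886]
Distance = sqrt(15.3273) = 3.915


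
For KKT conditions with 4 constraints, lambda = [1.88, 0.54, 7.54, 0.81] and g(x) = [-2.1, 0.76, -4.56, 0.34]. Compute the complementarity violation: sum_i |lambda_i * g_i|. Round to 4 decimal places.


KKT complementary slackness check:
lambda_1 * g_1 = 1.88 * -2.1 = -3.948
lambda_2 * g_2 = 0.54 * 0.76 = 0.4104
lambda_3 * g_3 = 7.54 * -4.56 = -34.3824
lambda_4 * g_4 = 0.81 * 0.34 = 0.2754
Total violation = 3.948 + 0.4104 + 34.3824 + 0.2754 = 39.0162


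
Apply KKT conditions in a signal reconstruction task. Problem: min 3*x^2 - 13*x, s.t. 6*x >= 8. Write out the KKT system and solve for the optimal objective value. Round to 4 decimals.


Step 1: Try lambda = 0 (constraint inactive).
Stationarity: 2*3*x - 13 = 0
x* = 13/(2*3) = 13/6 = 2.1667 (rounded; the exact value 13/6 is used below)
Check constraint: 6*2.1667 = 13.0002 >= 8 -- satisfied.
Step 2: Compute optimal value.
f(x*) = 3*(13/6)^2 - 13*(13/6) = -14.0833


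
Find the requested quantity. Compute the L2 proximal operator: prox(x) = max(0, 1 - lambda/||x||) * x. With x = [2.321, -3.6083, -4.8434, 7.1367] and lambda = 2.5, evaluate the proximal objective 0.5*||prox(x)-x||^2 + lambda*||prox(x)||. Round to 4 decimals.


Step 1: Compute ||x||.
||x|| = 9.6332
Step 2: Compute scaling factor.
scale = max(0, 1 - 2.5/9.6332) = 0.7405
Step 3: prox(x) = [1.7187, -2.6719, -3.5864, 5.2846]
||prox(x)|| = 7.1332
Step 4: Proximal objective.
0.5*||prox-x||^2 = 3.125
lambda*||prox|| = 17.833
Total = 20.9579


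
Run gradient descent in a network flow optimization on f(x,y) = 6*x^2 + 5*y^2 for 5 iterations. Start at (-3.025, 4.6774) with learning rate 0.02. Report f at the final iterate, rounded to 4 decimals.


Gradient descent on f(x,y) = 6*x^2 + 5*y^2.
Starting point: (-3.025, 4.6774), alpha = 0.02
Step 1: grad_x = 2*6*-3.025 = -36.3, grad_y = 2*5*4.6774 = 46.774
  x_1 = -3.025 - 0.02*-36.3 = -2.299
  y_1 = 4.6774 - 0.02*46.774 = 3.7419
Step 2: grad_x = 2*6*-2.299 = -27.588, grad_y = 2*5*3.7419 = 37.4192
  x_2 = -2.299 - 0.02*-27.588 = -1.7472
  y_2 = 3.7419 - 0.02*37.4192 = 2.9935
Step 3: grad_x = 2*6*-1.7472 = -20.9669, grad_y = 2*5*2.9935 = 29.9354
  x_3 = -1.7472 - 0.02*-20.9669 = -1.3279
  y_3 = 2.9935 - 0.02*29.9354 = 2.3948
Step 4: grad_x = 2*6*-1.3279 = -15.9348, grad_y = 2*5*2.3948 = 23.9483
  x_4 = -1.3279 - 0.02*-15.9348 = -1.0092
  y_4 = 2.3948 - 0.02*23.9483 = 1.9159
Step 5: grad_x = 2*6*-1.0092 = -12.1105, grad_y = 2*5*1.9159 = 19.1586
  x_5 = -1.0092 - 0.02*-12.1105 = -0.767
  y_5 = 1.9159 - 0.02*19.1586 = 1.5327
f(-0.767, 1.5327) = 6*(-0.767)^2 + 5*1.5327^2 = 15.2754


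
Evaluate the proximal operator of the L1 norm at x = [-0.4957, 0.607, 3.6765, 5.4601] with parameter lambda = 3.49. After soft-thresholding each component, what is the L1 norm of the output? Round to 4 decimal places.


Soft-thresholding with lambda = 3.49:
prox(-0.4957) = sign(-0.4957)*max(|-0.4957| - 3.49, 0) = 0.0
prox(0.607) = sign(0.607)*max(|0.607| - 3.49, 0) = 0.0
prox(3.6765) = sign(3.6765)*max(|3.6765| - 3.49, 0) = 0.1865
prox(5.4601) = sign(5.4601)*max(|5.4601| - 3.49, 0) = 1.9701
prox(x) = [0.0, 0.0, 0.1865, 1.9701]
||prox(x)||_1 = 0.0 + 0.0 + 0.1865 + 1.9701 = 2.1566


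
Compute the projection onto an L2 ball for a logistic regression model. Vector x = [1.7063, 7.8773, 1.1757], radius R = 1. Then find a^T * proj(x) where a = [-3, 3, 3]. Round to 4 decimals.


Step 1: Compute ||x|| (intermediates to 6 decimals).
||x|| = sqrt(1.7063^2 + 7.8773^2 + 1.1757^2) = 8.14528
Step 2: Project.
Since ||x|| > R, scale = R/||x|| = 1/8.14528 = 0.12277, proj(x) = scale * x
proj(x) = [0.209482, 0.967096, 0.144341]
Step 3: Dot product.
a^T * proj(x) = -3*0.209482 + 3*0.967096 + 3*0.144341 = 2.7059


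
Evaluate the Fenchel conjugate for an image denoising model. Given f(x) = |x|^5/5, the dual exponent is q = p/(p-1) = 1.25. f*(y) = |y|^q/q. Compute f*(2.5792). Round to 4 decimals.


The conjugate exponent q satisfies 1/p + 1/q = 1.
p = 5, so q = 5/(5 - 1) = 1.25
|y|^q = 2.5792^1.25 = 3.2686
f*(2.5792) = 3.2686 / 1.25 = 2.6148


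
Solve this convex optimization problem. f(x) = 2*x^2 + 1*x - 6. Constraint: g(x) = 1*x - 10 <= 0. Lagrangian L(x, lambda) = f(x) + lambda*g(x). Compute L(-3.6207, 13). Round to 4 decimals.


Step 1: Evaluate f(x).
f(-3.6207) = 2*(-3.6207)^2 + 1*(-3.6207) - 6 = 16.5982
Step 2: Evaluate g(x).
g(-3.6207) = 1*-3.6207 - 10 = -13.6207
Step 3: Compute Lagrangian.
L = 16.5982 + 13*-13.6207 = -160.4709


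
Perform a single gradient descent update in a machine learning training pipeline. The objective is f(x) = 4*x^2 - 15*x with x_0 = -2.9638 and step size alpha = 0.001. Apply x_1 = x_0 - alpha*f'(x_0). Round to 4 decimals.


We compute the gradient at x_0 and apply the update.
f'(x) = 8*x - 15
f'(-2.9638) = 8*-2.9638 - 15 = -38.7104
x_1 = -2.9638 - 0.001*-38.7104 = -2.9251


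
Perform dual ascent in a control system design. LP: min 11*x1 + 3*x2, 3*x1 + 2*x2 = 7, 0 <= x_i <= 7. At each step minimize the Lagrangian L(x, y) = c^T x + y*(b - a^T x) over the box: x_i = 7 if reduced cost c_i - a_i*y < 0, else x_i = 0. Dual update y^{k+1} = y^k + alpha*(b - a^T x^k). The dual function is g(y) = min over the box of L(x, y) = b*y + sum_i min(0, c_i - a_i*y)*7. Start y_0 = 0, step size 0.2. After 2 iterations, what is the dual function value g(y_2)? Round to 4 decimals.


Dual ascent for LP: min 11*x1 + 3*x2, 3*x1 + 2*x2 = 7, 0 <= x_i <= 7
Step 1: y^k = 0.0, reduced costs: (11.0, 3.0)
  x^k = (0.0, 0.0), subgradient = b - a^T x = 7.0
  y^{k+1} = 0.0 + 0.2*7.0 = 1.4
Step 2: y^k = 1.4, reduced costs: (6.8, 0.2)
  x^k = (0.0, 0.0), subgradient = b - a^T x = 7.0
  y^{k+1} = 1.4 + 0.2*7.0 = 2.8
Dual objective at y_2 = 2.8: reduced costs (2.6, -2.6), box minimizer x = (0.0, 7.0)
g(y_2) = b*y + (c1 - a1*y)*x1 + (c2 - a2*y)*x2 = 7*2.8 + 2.6*0.0 + (-2.6)*7.0 = 19.6 + 0.0 - 18.2 = 1.4


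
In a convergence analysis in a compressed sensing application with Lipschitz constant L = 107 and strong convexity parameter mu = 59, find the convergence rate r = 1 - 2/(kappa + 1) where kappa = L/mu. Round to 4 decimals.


Step 1: Compute the condition number.
kappa = L/mu = 107/59 = 1.8136
Step 2: Compute the convergence rate.
r = 1 - 2/(kappa + 1) = 1 - 2*mu/(L + mu) = (L - mu)/(L + mu) = 48/166 = 0.2892


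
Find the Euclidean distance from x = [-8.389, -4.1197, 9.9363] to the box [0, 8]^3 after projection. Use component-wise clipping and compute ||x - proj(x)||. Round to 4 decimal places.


Project each component onto [0, 8].
clip(-8.389) = 0.0, clip(-4.1197) = 0.0, clip(9.9363) = 8.0
Projection = [0.0, 0.0, 8.0]
Squared diffs: [70.3753, 16.9719, 3.7493]
Distance = sqrt(91.0965) = 9.5444


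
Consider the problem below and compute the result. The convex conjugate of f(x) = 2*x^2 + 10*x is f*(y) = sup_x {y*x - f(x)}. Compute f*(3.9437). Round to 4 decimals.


f*(y) = sup_x {y*x - a*x^2 - b*x} = sup_x {(y-b)*x - a*x^2}
FOC: (y - b) - 2a*x = 0 => x* = (y - b)/(2a)
x* = (3.9437 - 10)/(2*2) = -1.5141
f*(3.9437) = (y-b)^2/(4a) = (3.9437 - 10)^2/(4*2)
= 36.6788/8 = 4.5848


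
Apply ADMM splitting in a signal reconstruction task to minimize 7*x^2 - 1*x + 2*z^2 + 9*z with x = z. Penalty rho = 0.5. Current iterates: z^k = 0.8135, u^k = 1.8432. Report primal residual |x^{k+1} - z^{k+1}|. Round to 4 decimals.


ADMM iteration with rho = 0.5, z^k = 0.8135, u^k = 1.8432
Step 1: x-update.
Minimize 7*x^2 - 1*x + (0.5/2)*(x - 0.8135 + 1.8432)^2
FOC: (2*7 + 0.5)*x = 1 + 0.5*(0.8135 - 1.8432)
x^{k+1} = 0.0335
Step 2: z-update.
Minimize 2*z^2 + 9*z + (0.5/2)*(0.0335 - z + 1.8432)^2
FOC: (2*2 + 0.5)*z = -9 + 0.5*(0.0335 + 1.8432)
z^{k+1} = -1.7915
Step 3: u-update.
u^{k+1} = 1.8432 + 0.0335 + 1.7915 = 3.6681
Step 4: Primal residual = |0.0335 + 1.7915| = 1.8249


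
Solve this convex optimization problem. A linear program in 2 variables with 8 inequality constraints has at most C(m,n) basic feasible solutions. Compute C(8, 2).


Each vertex corresponds to some choice of n active constraints out of m, so the number of vertices is at most C(m, n) = m! / (n!(m-n)!).
m = 8, n = 2
Numerator: 8 * 7
Denominator: 2! = 2
C(8, 2) = 28


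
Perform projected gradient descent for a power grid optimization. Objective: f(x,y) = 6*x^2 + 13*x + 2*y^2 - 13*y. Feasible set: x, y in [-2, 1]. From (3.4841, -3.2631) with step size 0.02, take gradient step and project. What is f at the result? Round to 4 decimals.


Step 1: Compute gradient at (3.4841, -3.2631).
grad_x = 2*6*3.4841 + 13 = 54.8092
grad_y = 2*2*-3.2631 - 13 = -26.0524
Step 2: Gradient step.
x_raw = 3.4841 - 0.02*54.8092 = 2.3879
y_raw = -3.2631 - 0.02*-26.0524 = -2.7421
Step 3: Project onto [-2, 1].
x_proj = clip(2.3879) = 1.0
y_proj = clip(-2.7421) = -2.0
Step 4: Evaluate f.
f(1.0, -2.0) = 53.0


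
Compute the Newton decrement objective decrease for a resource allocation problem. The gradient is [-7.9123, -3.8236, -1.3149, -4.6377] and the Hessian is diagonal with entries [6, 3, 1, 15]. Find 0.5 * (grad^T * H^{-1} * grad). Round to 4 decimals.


Step 1: H is diagonal, so H^(-1) * g = [-1.3187, -1.2745, -1.3149, -0.3092].
Step 2: g^T H^(-1) g = sum_i g_i^2 / H_ii
  = (-7.9123)^2/6 + (-3.8236)^2/3 + (-1.3149)^2/1 + (-4.6377)^2/15
  = 10.4341 + 4.8733 + 1.729 + 1.4339 = 18.4702
Step 3: Objective decrease = 0.5 * g^T H^(-1) g = 9.2351


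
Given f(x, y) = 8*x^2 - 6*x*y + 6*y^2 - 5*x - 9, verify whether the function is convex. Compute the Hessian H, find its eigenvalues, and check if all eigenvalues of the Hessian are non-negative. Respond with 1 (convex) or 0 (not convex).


The Hessian of f(x,y) = 8*x^2 - 6*x*y + 6*y^2 - 5*x - 9 is:
H = [[16, -6], [-6, 12]]
Trace = 16 + 12 = 28
Determinant = 16*12 - (-6)^2 = 156
Discriminant = (28)^2 - 4*156 = 160.0
Eigenvalues: lambda_1 = 7.6754, lambda_2 = 20.3246
The function is convex.

1


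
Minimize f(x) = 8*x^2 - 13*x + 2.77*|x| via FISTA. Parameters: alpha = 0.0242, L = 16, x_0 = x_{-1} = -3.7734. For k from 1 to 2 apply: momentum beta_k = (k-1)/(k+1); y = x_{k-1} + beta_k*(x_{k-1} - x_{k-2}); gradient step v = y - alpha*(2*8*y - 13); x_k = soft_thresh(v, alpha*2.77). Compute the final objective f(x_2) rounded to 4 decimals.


FISTA on f(x) = 8*x^2 - 13*x + 2.77*|x|
L = 16, alpha = 0.0242
Iteration 1: beta = 0.0, y = -3.7734 + 0.0*(-3.7734 + 3.7734) = -3.7734
  grad(y) = -73.3744, v = y - alpha*grad = -1.9977
  prox(v) = soft_thresh(-1.9977, 0.067) = -1.9307
Iteration 2: beta = 0.3333, y = -1.9307 + 0.3333*(-1.9307 + 3.7734) = -1.3165
  grad(y) = -34.0636, v = y - alpha*grad = -0.4921
  prox(v) = soft_thresh(-0.4921, 0.067) = -0.4251
f(x_2) = 8*(-0.4251)^2 - 13*(-0.4251) + 2.77*|-0.4251| = 8.1495


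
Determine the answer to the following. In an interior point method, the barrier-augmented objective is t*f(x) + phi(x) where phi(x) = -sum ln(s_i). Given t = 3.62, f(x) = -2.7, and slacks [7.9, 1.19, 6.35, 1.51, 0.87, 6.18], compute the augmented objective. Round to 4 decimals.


Step 1: Compute log-barrier.
ln values: [2.0669, 0.174, 1.8485, 0.4121, -0.1393, 1.8213]
phi = -(2.0669 + 0.174 + 1.8485 + 0.4121 - 0.1393 + 1.8213) = -6.1834
Step 2: Compute augmented objective.
t*f(x) = 3.62*-2.7 = -9.774
Total = -9.774 - 6.1834 = -15.9574


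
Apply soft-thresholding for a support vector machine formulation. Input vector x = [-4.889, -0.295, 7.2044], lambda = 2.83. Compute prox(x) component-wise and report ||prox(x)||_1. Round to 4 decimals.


Soft-thresholding with lambda = 2.83:
prox(-4.889) = sign(-4.889)*max(|-4.889| - 2.83, 0) = -2.059
prox(-0.295) = sign(-0.295)*max(|-0.295| - 2.83, 0) = 0.0
prox(7.2044) = sign(7.2044)*max(|7.2044| - 2.83, 0) = 4.3744
prox(x) = [-2.059, 0.0, 4.3744]
||prox(x)||_1 = 2.059 + 0.0 + 4.3744 = 6.4334


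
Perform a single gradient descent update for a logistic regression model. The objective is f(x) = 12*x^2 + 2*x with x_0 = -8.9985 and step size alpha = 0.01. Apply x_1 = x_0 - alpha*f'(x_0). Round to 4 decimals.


We compute the gradient at x_0 and apply the update.
f'(x) = 24*x + 2
f'(-8.9985) = 24*-8.9985 + 2 = -213.964
x_1 = -8.9985 - 0.01*-213.964 = -6.8589


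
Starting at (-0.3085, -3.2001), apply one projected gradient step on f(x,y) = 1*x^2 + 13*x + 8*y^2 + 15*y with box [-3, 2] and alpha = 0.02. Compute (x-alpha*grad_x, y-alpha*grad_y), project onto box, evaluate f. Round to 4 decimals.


Step 1: Compute gradient at (-0.3085, -3.2001).
grad_x = 2*1*-0.3085 + 13 = 12.383
grad_y = 2*8*-3.2001 + 15 = -36.2016
Step 2: Gradient step.
x_raw = -0.3085 - 0.02*12.383 = -0.5562
y_raw = -3.2001 - 0.02*-36.2016 = -2.4761
Step 3: Project onto [-3, 2].
x_proj = clip(-0.5562) = -0.5562
y_proj = clip(-2.4761) = -2.4761
Step 4: Evaluate f.
f(-0.5562, -2.4761) = 4.9855


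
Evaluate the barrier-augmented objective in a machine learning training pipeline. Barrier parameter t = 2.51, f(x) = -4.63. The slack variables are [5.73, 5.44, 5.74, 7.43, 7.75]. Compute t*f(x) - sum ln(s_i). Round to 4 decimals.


Step 1: Compute log-barrier.
ln values: [1.7457, 1.6938, 1.7475, 2.0055, 2.0477]
phi = -(1.7457 + 1.6938 + 1.7475 + 2.0055 + 2.0477) = -9.2402
Step 2: Compute augmented objective.
t*f(x) = 2.51*-4.63 = -11.6213
Total = -11.6213 - 9.2402 = -20.8615


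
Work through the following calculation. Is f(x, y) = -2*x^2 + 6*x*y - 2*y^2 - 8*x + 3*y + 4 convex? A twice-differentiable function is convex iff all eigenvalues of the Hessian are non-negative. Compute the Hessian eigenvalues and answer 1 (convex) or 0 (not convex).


The Hessian of f(x,y) = -2*x^2 + 6*x*y - 2*y^2 - 8*x + 3*y + 4 is:
H = [[-4, 6], [6, -4]]
Trace = -4 - 4 = -8
Determinant = -4*-4 - (6)^2 = -20
Discriminant = (-8)^2 - 4*-20 = 144.0
Eigenvalues: lambda_1 = -10.0, lambda_2 = 2.0
The function is not convex.

0


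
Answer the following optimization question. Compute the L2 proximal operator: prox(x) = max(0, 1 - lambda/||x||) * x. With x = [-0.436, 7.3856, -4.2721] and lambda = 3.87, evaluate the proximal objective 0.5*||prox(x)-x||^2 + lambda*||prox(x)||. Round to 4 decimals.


Step 1: Compute ||x||.
||x|| = 8.5433
Step 2: Compute scaling factor.
scale = max(0, 1 - 3.87/8.5433) = 0.547
Step 3: prox(x) = [-0.2385, 4.04, -2.3369]
||prox(x)|| = 4.6733
Step 4: Proximal objective.
0.5*||prox-x||^2 = 7.4885
lambda*||prox|| = 18.0857
Total = 25.5741


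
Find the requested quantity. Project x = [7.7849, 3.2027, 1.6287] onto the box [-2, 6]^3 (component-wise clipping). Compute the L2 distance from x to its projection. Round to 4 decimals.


Project each component onto [-2, 6].
clip(7.7849) = 6.0, clip(3.2027) = 3.2027, clip(1.6287) = 1.6287
Projection = [6.0, 3.2027, 1.6287]
Squared diffs: [3.1859, 0.0, 0.0]
Distance = sqrt(3.1859) = 1.7849


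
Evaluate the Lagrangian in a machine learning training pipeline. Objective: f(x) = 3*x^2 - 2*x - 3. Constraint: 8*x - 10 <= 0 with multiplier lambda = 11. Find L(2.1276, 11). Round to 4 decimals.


Step 1: Evaluate f(x).
f(2.1276) = 3*2.1276^2 - 2*2.1276 - 3 = 6.3248
Step 2: Evaluate g(x).
g(2.1276) = 8*2.1276 - 10 = 7.0208
Step 3: Compute Lagrangian.
L = 6.3248 + 11*7.0208 = 83.5536


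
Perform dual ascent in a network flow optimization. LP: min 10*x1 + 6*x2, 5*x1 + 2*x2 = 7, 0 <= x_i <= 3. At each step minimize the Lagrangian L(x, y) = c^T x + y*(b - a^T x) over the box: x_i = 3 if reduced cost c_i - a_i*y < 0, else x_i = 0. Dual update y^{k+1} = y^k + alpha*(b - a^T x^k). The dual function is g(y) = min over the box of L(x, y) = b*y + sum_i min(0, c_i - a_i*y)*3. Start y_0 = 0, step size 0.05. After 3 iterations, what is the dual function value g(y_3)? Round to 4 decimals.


Dual ascent for LP: min 10*x1 + 6*x2, 5*x1 + 2*x2 = 7, 0 <= x_i <= 3
Step 1: y^k = 0.0, reduced costs: (10.0, 6.0)
  x^k = (0.0, 0.0), subgradient = b - a^T x = 7.0
  y^{k+1} = 0.0 + 0.05*7.0 = 0.35
Step 2: y^k = 0.35, reduced costs: (8.25, 5.3)
  x^k = (0.0, 0.0), subgradient = b - a^T x = 7.0
  y^{k+1} = 0.35 + 0.05*7.0 = 0.7
Step 3: y^k = 0.7, reduced costs: (6.5, 4.6)
  x^k = (0.0, 0.0), subgradient = b - a^T x = 7.0
  y^{k+1} = 0.7 + 0.05*7.0 = 1.05
Dual objective at y_3 = 1.05: reduced costs (4.75, 3.9), box minimizer x = (0.0, 0.0)
g(y_3) = b*y + (c1 - a1*y)*x1 + (c2 - a2*y)*x2 = 7*1.05 + 4.75*0.0 + 3.9*0.0 = 7.35 + 0.0 + 0.0 = 7.35


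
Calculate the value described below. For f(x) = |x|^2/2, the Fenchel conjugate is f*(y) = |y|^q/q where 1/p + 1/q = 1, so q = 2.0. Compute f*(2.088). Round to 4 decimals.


The conjugate exponent q satisfies 1/p + 1/q = 1.
p = 2, so q = 2/(2 - 1) = 2.0
|y|^q = 2.088^2.0 = 4.3597
f*(2.088) = 4.3597 / 2.0 = 2.1799


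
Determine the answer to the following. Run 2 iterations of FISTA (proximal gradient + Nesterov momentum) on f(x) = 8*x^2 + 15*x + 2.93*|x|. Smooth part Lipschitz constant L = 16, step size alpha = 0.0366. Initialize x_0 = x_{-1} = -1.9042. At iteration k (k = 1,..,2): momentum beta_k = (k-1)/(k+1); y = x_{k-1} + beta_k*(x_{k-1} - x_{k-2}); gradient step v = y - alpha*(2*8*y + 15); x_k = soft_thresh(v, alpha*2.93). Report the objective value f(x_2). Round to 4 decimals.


FISTA on f(x) = 8*x^2 + 15*x + 2.93*|x|
L = 16, alpha = 0.0366
Iteration 1: beta = 0.0, y = -1.9042 + 0.0*(-1.9042 + 1.9042) = -1.9042
  grad(y) = -15.4672, v = y - alpha*grad = -1.3381
  prox(v) = soft_thresh(-1.3381, 0.1072) = -1.2309
Iteration 2: beta = 0.3333, y = -1.2309 + 0.3333*(-1.2309 + 1.9042) = -1.0064
  grad(y) = -1.1027, v = y - alpha*grad = -0.9661
  prox(v) = soft_thresh(-0.9661, 0.1072) = -0.8588
f(x_2) = 8*(-0.8588)^2 + 15*(-0.8588) + 2.93*|-0.8588| = -4.4654


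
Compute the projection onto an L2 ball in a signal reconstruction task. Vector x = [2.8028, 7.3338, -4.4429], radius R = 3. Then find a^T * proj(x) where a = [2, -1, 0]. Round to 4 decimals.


Step 1: Compute ||x|| (intermediates to 6 decimals).
||x|| = sqrt(2.8028^2 + 7.3338^2 + (-4.4429)^2) = 9.021068
Step 2: Project.
Since ||x|| > R, scale = R/||x|| = 3/9.021068 = 0.332555, proj(x) = scale * x
proj(x) = [0.932085, 2.438892, -1.477509]
Step 3: Dot product.
a^T * proj(x) = 2*0.932085 - 1*2.438892 + 0*(-1.477509) = -0.5747


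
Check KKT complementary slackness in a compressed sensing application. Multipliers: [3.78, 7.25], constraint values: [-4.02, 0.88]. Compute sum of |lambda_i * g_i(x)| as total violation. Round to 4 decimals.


KKT complementary slackness check:
lambda_1 * g_1 = 3.78 * -4.02 = -15.1956
lambda_2 * g_2 = 7.25 * 0.88 = 6.38
Total violation = 15.1956 + 6.38 = 21.5756


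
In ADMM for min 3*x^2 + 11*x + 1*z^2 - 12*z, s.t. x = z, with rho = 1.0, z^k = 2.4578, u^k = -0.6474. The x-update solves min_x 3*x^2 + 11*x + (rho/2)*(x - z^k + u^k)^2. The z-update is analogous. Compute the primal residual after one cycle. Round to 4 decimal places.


ADMM iteration with rho = 1.0, z^k = 2.4578, u^k = -0.6474
Step 1: x-update.
Minimize 3*x^2 + 11*x + (1.0/2)*(x - 2.4578 - 0.6474)^2
FOC: (2*3 + 1.0)*x = -11 + 1.0*(2.4578 + 0.6474)
x^{k+1} = -1.1278
Step 2: z-update.
Minimize 1*z^2 - 12*z + (1.0/2)*(-1.1278 - z - 0.6474)^2
FOC: (2*1 + 1.0)*z = 12 + 1.0*(-1.1278 - 0.6474)
z^{k+1} = 3.4083
Step 3: u-update.
u^{k+1} = -0.6474 - 1.1278 - 3.4083 = -5.1835
Step 4: Primal residual = |-1.1278 - 3.4083| = 4.5361


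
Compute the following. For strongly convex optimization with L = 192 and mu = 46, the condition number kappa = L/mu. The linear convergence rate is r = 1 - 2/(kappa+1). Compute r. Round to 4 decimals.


Step 1: Compute the condition number.
kappa = L/mu = 192/46 = 4.1739
Step 2: Compute the convergence rate.
r = 1 - 2/(kappa + 1) = 1 - 2*mu/(L + mu) = (L - mu)/(L + mu) = 146/238 = 0.6134


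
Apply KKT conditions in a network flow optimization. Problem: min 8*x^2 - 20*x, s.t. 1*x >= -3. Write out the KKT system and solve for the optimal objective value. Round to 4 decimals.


Step 1: Try lambda = 0 (constraint inactive).
Stationarity: 2*8*x - 20 = 0
x* = 20/(2*8) = 1.25
Check constraint: 1*1.25 = 1.25 >= -3 -- satisfied.
Step 2: Compute optimal value.
f(x*) = 8*1.25^2 - 20*1.25 = -12.5


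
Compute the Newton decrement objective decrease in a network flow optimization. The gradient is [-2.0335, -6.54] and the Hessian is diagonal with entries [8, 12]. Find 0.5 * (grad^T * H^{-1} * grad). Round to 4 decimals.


Step 1: H is diagonal, so H^(-1) * g = [-0.2542, -0.545].
Step 2: g^T H^(-1) g = sum_i g_i^2 / H_ii
  = (-2.0335)^2/8 + (-6.54)^2/12
  = 0.5169 + 3.5643 = 4.0812
Step 3: Objective decrease = 0.5 * g^T H^(-1) g = 2.0406


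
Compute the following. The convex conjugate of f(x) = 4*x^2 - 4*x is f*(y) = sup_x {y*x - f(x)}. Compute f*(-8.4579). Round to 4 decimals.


f*(y) = sup_x {y*x - a*x^2 - b*x} = sup_x {(y-b)*x - a*x^2}
FOC: (y - b) - 2a*x = 0 => x* = (y - b)/(2a)
x* = (-8.4579 + 4)/(2*4) = -0.5572
f*(-8.4579) = (y-b)^2/(4a) = (-8.4579 + 4)^2/(4*4)
= 19.8729/16 = 1.2421


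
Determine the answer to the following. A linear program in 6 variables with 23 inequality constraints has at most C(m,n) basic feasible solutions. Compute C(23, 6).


Each vertex corresponds to some choice of n active constraints out of m, so the number of vertices is at most C(m, n) = m! / (n!(m-n)!).
m = 23, n = 6
Numerator: 23 * 22 * 21 * 20 * 19 * 18
Denominator: 6! = 720
C(23, 6) = 100947


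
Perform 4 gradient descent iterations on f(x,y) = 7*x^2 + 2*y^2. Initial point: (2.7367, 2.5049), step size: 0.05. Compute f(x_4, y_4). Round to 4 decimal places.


Gradient descent on f(x,y) = 7*x^2 + 2*y^2.
Starting point: (2.7367, 2.5049), alpha = 0.05
Step 1: grad_x = 2*7*2.7367 = 38.3138, grad_y = 2*2*2.5049 = 10.0196
  x_1 = 2.7367 - 0.05*38.3138 = 0.821
  y_1 = 2.5049 - 0.05*10.0196 = 2.0039
Step 2: grad_x = 2*7*0.821 = 11.4941, grad_y = 2*2*2.0039 = 8.0157
  x_2 = 0.821 - 0.05*11.4941 = 0.2463
  y_2 = 2.0039 - 0.05*8.0157 = 1.6031
Step 3: grad_x = 2*7*0.2463 = 3.4482, grad_y = 2*2*1.6031 = 6.4125
  x_3 = 0.2463 - 0.05*3.4482 = 0.0739
  y_3 = 1.6031 - 0.05*6.4125 = 1.2825
Step 4: grad_x = 2*7*0.0739 = 1.0345, grad_y = 2*2*1.2825 = 5.13
  x_4 = 0.0739 - 0.05*1.0345 = 0.0222
  y_4 = 1.2825 - 0.05*5.13 = 1.026
f(0.0222, 1.026) = 7*0.0222^2 + 2*1.026^2 = 2.1088


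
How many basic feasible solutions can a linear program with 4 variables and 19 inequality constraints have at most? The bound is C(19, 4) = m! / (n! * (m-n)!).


Each vertex corresponds to some choice of n active constraints out of m, so the number of vertices is at most C(m, n) = m! / (n!(m-n)!).
m = 19, n = 4
Numerator: 19 * 18 * 17 * 16
Denominator: 4! = 24
C(19, 4) = 3876


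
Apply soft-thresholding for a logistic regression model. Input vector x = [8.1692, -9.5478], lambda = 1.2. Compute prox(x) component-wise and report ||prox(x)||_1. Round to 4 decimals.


Soft-thresholding with lambda = 1.2:
prox(8.1692) = sign(8.1692)*max(|8.1692| - 1.2, 0) = 6.9692
prox(-9.5478) = sign(-9.5478)*max(|-9.5478| - 1.2, 0) = -8.3478
prox(x) = [6.9692, -8.3478]
||prox(x)||_1 = 6.9692 + 8.3478 = 15.317


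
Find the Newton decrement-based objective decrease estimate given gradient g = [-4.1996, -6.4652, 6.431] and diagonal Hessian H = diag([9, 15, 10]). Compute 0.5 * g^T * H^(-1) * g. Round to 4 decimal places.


Step 1: H is diagonal, so H^(-1) * g = [-0.4666, -0.431, 0.6431].
Step 2: g^T H^(-1) g = sum_i g_i^2 / H_ii
  = (-4.1996)^2/9 + (-6.4652)^2/15 + (6.431)^2/10
  = 1.9596 + 2.7866 + 4.1358 = 8.882
Step 3: Objective decrease = 0.5 * g^T H^(-1) g = 4.441


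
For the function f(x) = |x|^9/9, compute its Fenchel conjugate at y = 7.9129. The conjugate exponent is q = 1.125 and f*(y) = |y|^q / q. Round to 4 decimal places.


The conjugate exponent q satisfies 1/p + 1/q = 1.
p = 9, so q = 9/(9 - 1) = 1.125
|y|^q = 7.9129^1.125 = 10.2477
f*(7.9129) = 10.2477 / 1.125 = 9.1091


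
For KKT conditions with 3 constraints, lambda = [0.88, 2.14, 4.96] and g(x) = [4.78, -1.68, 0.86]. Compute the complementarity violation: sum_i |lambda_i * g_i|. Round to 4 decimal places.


KKT complementary slackness check:
lambda_1 * g_1 = 0.88 * 4.78 = 4.2064
lambda_2 * g_2 = 2.14 * -1.68 = -3.5952
lambda_3 * g_3 = 4.96 * 0.86 = 4.2656
Total violation = 4.2064 + 3.5952 + 4.2656 = 12.0672


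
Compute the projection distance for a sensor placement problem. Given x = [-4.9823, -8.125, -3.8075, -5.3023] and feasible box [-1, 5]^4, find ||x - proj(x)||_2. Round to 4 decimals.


Project each component onto [-1, 5].
clip(-4.9823) = -1.0, clip(-8.125) = -1.0, clip(-3.8075) = -1.0, clip(-5.3023) = -1.0
Projection = [-1.0, -1.0, -1.0, -1.0]
Squared diffs: [15.8587, 50.7656, 7.8821, 18.5098]
Distance = sqrt(93.0162) = 9.6445


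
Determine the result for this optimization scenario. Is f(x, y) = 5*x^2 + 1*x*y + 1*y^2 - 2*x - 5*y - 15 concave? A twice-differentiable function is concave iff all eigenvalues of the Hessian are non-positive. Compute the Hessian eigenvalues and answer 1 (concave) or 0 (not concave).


The Hessian of f(x,y) = 5*x^2 + 1*x*y + 1*y^2 - 2*x - 5*y - 15 is:
H = [[10, 1], [1, 2]]
Trace = 10 + 2 = 12
Determinant = 10*2 - (1)^2 = 19
Discriminant = (12)^2 - 4*19 = 68.0
Eigenvalues: lambda_1 = 1.8769, lambda_2 = 10.1231
The function is not concave.

0


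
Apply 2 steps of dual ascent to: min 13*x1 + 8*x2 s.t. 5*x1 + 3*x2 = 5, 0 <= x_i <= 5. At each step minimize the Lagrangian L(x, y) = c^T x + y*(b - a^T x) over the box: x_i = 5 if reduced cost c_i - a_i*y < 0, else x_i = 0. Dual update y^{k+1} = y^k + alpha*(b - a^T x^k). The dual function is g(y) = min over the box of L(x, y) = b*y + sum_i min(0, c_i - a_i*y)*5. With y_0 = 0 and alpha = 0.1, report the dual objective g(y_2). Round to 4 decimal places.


Dual ascent for LP: min 13*x1 + 8*x2, 5*x1 + 3*x2 = 5, 0 <= x_i <= 5
Step 1: y^k = 0.0, reduced costs: (13.0, 8.0)
  x^k = (0.0, 0.0), subgradient = b - a^T x = 5.0
  y^{k+1} = 0.0 + 0.1*5.0 = 0.5
Step 2: y^k = 0.5, reduced costs: (10.5, 6.5)
  x^k = (0.0, 0.0), subgradient = b - a^T x = 5.0
  y^{k+1} = 0.5 + 0.1*5.0 = 1.0
Dual objective at y_2 = 1.0: reduced costs (8.0, 5.0), box minimizer x = (0.0, 0.0)
g(y_2) = b*y + (c1 - a1*y)*x1 + (c2 - a2*y)*x2 = 5*1.0 + 8.0*0.0 + 5.0*0.0 = 5.0 + 0.0 + 0.0 = 5.0


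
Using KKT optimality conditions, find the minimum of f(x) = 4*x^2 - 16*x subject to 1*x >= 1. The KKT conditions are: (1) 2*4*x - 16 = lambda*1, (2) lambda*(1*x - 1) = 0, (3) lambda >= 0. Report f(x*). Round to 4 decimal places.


Step 1: Try lambda = 0 (constraint inactive).
Stationarity: 2*4*x - 16 = 0
x* = 16/(2*4) = 2.0
Check constraint: 1*2.0 = 2.0 >= 1 -- satisfied.
Step 2: Compute optimal value.
f(x*) = 4*2.0^2 - 16*2.0 = -16.0


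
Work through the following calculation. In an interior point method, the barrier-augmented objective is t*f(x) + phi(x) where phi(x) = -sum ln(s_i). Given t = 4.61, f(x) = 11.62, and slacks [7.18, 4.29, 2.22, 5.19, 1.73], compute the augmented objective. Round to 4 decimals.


Step 1: Compute log-barrier.
ln values: [1.9713, 1.4563, 0.7975, 1.6467, 0.5481]
phi = -(1.9713 + 1.4563 + 0.7975 + 1.6467 + 0.5481) = -6.4199
Step 2: Compute augmented objective.
t*f(x) = 4.61*11.62 = 53.5682
Total = 53.5682 - 6.4199 = 47.1483


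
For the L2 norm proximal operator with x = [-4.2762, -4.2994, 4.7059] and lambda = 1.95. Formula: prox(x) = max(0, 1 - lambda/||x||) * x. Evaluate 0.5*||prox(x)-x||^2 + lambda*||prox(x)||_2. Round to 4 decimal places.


Step 1: Compute ||x||.
||x|| = 7.6757
Step 2: Compute scaling factor.
scale = max(0, 1 - 1.95/7.6757) = 0.746
Step 3: prox(x) = [-3.1898, -3.2071, 3.5104]
||prox(x)|| = 5.7257
Step 4: Proximal objective.
0.5*||prox-x||^2 = 1.9013
lambda*||prox|| = 11.1651
Total = 13.0663


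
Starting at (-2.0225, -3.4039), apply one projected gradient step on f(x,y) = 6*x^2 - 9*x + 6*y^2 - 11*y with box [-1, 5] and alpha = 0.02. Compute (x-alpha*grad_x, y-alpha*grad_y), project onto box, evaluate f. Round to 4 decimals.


Step 1: Compute gradient at (-2.0225, -3.4039).
grad_x = 2*6*-2.0225 - 9 = -33.27
grad_y = 2*6*-3.4039 - 11 = -51.8468
Step 2: Gradient step.
x_raw = -2.0225 - 0.02*-33.27 = -1.3571
y_raw = -3.4039 - 0.02*-51.8468 = -2.367
Step 3: Project onto [-1, 5].
x_proj = clip(-1.3571) = -1.0
y_proj = clip(-2.367) = -1.0
Step 4: Evaluate f.
f(-1.0, -1.0) = 32.0


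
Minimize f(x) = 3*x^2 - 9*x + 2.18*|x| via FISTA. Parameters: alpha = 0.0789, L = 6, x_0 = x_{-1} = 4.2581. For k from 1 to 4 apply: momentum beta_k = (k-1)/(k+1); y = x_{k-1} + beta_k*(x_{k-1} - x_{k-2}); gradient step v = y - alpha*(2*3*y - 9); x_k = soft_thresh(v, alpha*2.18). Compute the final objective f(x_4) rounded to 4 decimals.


FISTA on f(x) = 3*x^2 - 9*x + 2.18*|x|
L = 6, alpha = 0.0789
Iteration 1: beta = 0.0, y = 4.2581 + 0.0*(4.2581 - 4.2581) = 4.2581
  grad(y) = 16.5486, v = y - alpha*grad = 2.9524
  prox(v) = soft_thresh(2.9524, 0.172) = 2.7804
Iteration 2: beta = 0.3333, y = 2.7804 + 0.3333*(2.7804 - 4.2581) = 2.2879
  grad(y) = 4.7271, v = y - alpha*grad = 1.9149
  prox(v) = soft_thresh(1.9149, 0.172) = 1.7429
Iteration 3: beta = 0.5, y = 1.7429 + 0.5*(1.7429 - 2.7804) = 1.2241
  grad(y) = -1.6553, v = y - alpha*grad = 1.3547
  prox(v) = soft_thresh(1.3547, 0.172) = 1.1827
Iteration 4: beta = 0.6, y = 1.1827 + 0.6*(1.1827 - 1.7429) = 0.8466
  grad(y) = -3.9203, v = y - alpha*grad = 1.1559
  prox(v) = soft_thresh(1.1559, 0.172) = 0.9839
f(x_4) = 3*0.9839^2 - 9*0.9839 + 2.18*|0.9839| = -3.806


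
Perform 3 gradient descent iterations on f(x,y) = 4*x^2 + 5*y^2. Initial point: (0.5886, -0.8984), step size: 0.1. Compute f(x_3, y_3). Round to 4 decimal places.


Gradient descent on f(x,y) = 4*x^2 + 5*y^2.
Starting point: (0.5886, -0.8984), alpha = 0.1
Step 1: grad_x = 2*4*0.5886 = 4.7088, grad_y = 2*5*-0.8984 = -8.984
  x_1 = 0.5886 - 0.1*4.7088 = 0.1177
  y_1 = -0.8984 - 0.1*-8.984 = 0.0
Step 2: grad_x = 2*4*0.1177 = 0.9418, grad_y = 2*5*0.0 = 0.0
  x_2 = 0.1177 - 0.1*0.9418 = 0.0235
  y_2 = 0.0 - 0.1*0.0 = 0.0
Step 3: grad_x = 2*4*0.0235 = 0.1884, grad_y = 2*5*0.0 = 0.0
  x_3 = 0.0235 - 0.1*0.1884 = 0.0047
  y_3 = 0.0 - 0.1*0.0 = 0.0
f(0.0047, 0.0) = 4*0.0047^2 + 5*0.0^2 = 0.0001


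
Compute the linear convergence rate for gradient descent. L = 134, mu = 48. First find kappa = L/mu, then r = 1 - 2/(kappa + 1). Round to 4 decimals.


Step 1: Compute the condition number.
kappa = L/mu = 134/48 = 2.7917
Step 2: Compute the convergence rate.
r = 1 - 2/(kappa + 1) = 1 - 2*mu/(L + mu) = (L - mu)/(L + mu) = 86/182 = 0.4725
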